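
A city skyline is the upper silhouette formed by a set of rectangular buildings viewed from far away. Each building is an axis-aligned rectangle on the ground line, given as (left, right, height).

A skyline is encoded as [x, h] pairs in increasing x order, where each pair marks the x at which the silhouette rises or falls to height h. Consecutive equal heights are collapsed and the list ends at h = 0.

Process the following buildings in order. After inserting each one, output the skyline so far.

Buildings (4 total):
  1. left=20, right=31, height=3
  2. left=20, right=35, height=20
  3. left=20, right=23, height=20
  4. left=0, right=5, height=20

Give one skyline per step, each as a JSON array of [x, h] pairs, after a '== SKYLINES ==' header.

== SKYLINES ==
[[20,3],[31,0]]
[[20,20],[35,0]]
[[20,20],[35,0]]
[[0,20],[5,0],[20,20],[35,0]]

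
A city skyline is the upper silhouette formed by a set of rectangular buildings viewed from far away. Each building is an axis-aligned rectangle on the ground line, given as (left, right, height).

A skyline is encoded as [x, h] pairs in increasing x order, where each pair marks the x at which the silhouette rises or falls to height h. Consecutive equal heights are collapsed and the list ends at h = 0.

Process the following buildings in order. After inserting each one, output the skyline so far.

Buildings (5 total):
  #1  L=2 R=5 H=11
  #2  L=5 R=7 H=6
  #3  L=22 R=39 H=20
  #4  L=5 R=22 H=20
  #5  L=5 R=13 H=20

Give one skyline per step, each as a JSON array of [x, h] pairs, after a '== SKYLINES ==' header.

== SKYLINES ==
[[2,11],[5,0]]
[[2,11],[5,6],[7,0]]
[[2,11],[5,6],[7,0],[22,20],[39,0]]
[[2,11],[5,20],[39,0]]
[[2,11],[5,20],[39,0]]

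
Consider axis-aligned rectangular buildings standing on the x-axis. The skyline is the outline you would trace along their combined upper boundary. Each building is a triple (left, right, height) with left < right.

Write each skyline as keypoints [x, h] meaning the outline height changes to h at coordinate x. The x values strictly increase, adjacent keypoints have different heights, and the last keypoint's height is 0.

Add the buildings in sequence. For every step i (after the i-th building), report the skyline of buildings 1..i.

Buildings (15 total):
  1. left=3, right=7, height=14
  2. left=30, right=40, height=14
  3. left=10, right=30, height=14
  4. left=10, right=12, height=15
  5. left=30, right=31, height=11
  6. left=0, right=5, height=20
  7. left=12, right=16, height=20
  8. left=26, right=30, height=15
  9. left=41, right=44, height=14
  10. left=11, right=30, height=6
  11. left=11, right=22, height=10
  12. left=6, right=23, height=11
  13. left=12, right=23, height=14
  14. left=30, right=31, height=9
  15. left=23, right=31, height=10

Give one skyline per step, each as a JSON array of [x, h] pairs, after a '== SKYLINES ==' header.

== SKYLINES ==
[[3,14],[7,0]]
[[3,14],[7,0],[30,14],[40,0]]
[[3,14],[7,0],[10,14],[40,0]]
[[3,14],[7,0],[10,15],[12,14],[40,0]]
[[3,14],[7,0],[10,15],[12,14],[40,0]]
[[0,20],[5,14],[7,0],[10,15],[12,14],[40,0]]
[[0,20],[5,14],[7,0],[10,15],[12,20],[16,14],[40,0]]
[[0,20],[5,14],[7,0],[10,15],[12,20],[16,14],[26,15],[30,14],[40,0]]
[[0,20],[5,14],[7,0],[10,15],[12,20],[16,14],[26,15],[30,14],[40,0],[41,14],[44,0]]
[[0,20],[5,14],[7,0],[10,15],[12,20],[16,14],[26,15],[30,14],[40,0],[41,14],[44,0]]
[[0,20],[5,14],[7,0],[10,15],[12,20],[16,14],[26,15],[30,14],[40,0],[41,14],[44,0]]
[[0,20],[5,14],[7,11],[10,15],[12,20],[16,14],[26,15],[30,14],[40,0],[41,14],[44,0]]
[[0,20],[5,14],[7,11],[10,15],[12,20],[16,14],[26,15],[30,14],[40,0],[41,14],[44,0]]
[[0,20],[5,14],[7,11],[10,15],[12,20],[16,14],[26,15],[30,14],[40,0],[41,14],[44,0]]
[[0,20],[5,14],[7,11],[10,15],[12,20],[16,14],[26,15],[30,14],[40,0],[41,14],[44,0]]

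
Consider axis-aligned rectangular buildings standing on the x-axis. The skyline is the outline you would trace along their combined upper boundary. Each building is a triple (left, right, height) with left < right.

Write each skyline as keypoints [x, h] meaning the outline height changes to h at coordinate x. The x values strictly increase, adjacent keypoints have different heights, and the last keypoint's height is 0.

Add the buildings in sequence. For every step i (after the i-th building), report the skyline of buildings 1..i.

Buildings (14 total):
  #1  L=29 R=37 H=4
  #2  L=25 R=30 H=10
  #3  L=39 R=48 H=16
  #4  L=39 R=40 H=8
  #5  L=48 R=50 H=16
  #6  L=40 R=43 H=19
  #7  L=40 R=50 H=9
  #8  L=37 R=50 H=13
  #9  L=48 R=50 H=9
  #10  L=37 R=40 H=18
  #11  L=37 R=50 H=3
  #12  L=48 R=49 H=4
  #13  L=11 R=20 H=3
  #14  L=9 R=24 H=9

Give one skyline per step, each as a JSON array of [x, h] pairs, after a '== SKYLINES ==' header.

== SKYLINES ==
[[29,4],[37,0]]
[[25,10],[30,4],[37,0]]
[[25,10],[30,4],[37,0],[39,16],[48,0]]
[[25,10],[30,4],[37,0],[39,16],[48,0]]
[[25,10],[30,4],[37,0],[39,16],[50,0]]
[[25,10],[30,4],[37,0],[39,16],[40,19],[43,16],[50,0]]
[[25,10],[30,4],[37,0],[39,16],[40,19],[43,16],[50,0]]
[[25,10],[30,4],[37,13],[39,16],[40,19],[43,16],[50,0]]
[[25,10],[30,4],[37,13],[39,16],[40,19],[43,16],[50,0]]
[[25,10],[30,4],[37,18],[40,19],[43,16],[50,0]]
[[25,10],[30,4],[37,18],[40,19],[43,16],[50,0]]
[[25,10],[30,4],[37,18],[40,19],[43,16],[50,0]]
[[11,3],[20,0],[25,10],[30,4],[37,18],[40,19],[43,16],[50,0]]
[[9,9],[24,0],[25,10],[30,4],[37,18],[40,19],[43,16],[50,0]]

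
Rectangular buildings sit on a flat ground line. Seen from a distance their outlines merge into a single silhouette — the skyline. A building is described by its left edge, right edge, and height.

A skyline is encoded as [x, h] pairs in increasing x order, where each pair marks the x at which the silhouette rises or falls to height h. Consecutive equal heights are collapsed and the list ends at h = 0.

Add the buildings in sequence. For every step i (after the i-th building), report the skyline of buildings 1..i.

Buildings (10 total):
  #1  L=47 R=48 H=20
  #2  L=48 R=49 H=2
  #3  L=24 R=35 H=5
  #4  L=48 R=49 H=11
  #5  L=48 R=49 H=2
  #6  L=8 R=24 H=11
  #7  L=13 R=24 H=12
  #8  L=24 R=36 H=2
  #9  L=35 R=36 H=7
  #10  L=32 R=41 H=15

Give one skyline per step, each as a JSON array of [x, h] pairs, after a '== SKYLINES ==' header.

== SKYLINES ==
[[47,20],[48,0]]
[[47,20],[48,2],[49,0]]
[[24,5],[35,0],[47,20],[48,2],[49,0]]
[[24,5],[35,0],[47,20],[48,11],[49,0]]
[[24,5],[35,0],[47,20],[48,11],[49,0]]
[[8,11],[24,5],[35,0],[47,20],[48,11],[49,0]]
[[8,11],[13,12],[24,5],[35,0],[47,20],[48,11],[49,0]]
[[8,11],[13,12],[24,5],[35,2],[36,0],[47,20],[48,11],[49,0]]
[[8,11],[13,12],[24,5],[35,7],[36,0],[47,20],[48,11],[49,0]]
[[8,11],[13,12],[24,5],[32,15],[41,0],[47,20],[48,11],[49,0]]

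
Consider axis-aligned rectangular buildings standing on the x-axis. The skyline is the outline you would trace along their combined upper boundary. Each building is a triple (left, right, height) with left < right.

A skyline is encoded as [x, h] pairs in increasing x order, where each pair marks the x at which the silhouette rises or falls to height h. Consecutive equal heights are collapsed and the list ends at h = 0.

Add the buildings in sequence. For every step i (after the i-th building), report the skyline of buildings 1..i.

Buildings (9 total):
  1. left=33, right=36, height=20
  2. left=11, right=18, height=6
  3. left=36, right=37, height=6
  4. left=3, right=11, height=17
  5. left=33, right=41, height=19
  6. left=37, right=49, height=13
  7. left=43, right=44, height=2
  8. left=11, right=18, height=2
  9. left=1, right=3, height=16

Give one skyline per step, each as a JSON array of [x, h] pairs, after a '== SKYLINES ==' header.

== SKYLINES ==
[[33,20],[36,0]]
[[11,6],[18,0],[33,20],[36,0]]
[[11,6],[18,0],[33,20],[36,6],[37,0]]
[[3,17],[11,6],[18,0],[33,20],[36,6],[37,0]]
[[3,17],[11,6],[18,0],[33,20],[36,19],[41,0]]
[[3,17],[11,6],[18,0],[33,20],[36,19],[41,13],[49,0]]
[[3,17],[11,6],[18,0],[33,20],[36,19],[41,13],[49,0]]
[[3,17],[11,6],[18,0],[33,20],[36,19],[41,13],[49,0]]
[[1,16],[3,17],[11,6],[18,0],[33,20],[36,19],[41,13],[49,0]]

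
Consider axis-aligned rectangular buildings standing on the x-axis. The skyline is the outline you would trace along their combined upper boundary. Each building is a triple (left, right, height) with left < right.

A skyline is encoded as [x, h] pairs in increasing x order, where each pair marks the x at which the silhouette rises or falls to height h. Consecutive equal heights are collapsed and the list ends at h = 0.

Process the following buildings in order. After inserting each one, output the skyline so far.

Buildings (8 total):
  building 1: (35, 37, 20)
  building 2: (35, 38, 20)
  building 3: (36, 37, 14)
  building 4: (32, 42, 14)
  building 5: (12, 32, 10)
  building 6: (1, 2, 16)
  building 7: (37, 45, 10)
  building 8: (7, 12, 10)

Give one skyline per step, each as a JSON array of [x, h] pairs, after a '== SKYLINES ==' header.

== SKYLINES ==
[[35,20],[37,0]]
[[35,20],[38,0]]
[[35,20],[38,0]]
[[32,14],[35,20],[38,14],[42,0]]
[[12,10],[32,14],[35,20],[38,14],[42,0]]
[[1,16],[2,0],[12,10],[32,14],[35,20],[38,14],[42,0]]
[[1,16],[2,0],[12,10],[32,14],[35,20],[38,14],[42,10],[45,0]]
[[1,16],[2,0],[7,10],[32,14],[35,20],[38,14],[42,10],[45,0]]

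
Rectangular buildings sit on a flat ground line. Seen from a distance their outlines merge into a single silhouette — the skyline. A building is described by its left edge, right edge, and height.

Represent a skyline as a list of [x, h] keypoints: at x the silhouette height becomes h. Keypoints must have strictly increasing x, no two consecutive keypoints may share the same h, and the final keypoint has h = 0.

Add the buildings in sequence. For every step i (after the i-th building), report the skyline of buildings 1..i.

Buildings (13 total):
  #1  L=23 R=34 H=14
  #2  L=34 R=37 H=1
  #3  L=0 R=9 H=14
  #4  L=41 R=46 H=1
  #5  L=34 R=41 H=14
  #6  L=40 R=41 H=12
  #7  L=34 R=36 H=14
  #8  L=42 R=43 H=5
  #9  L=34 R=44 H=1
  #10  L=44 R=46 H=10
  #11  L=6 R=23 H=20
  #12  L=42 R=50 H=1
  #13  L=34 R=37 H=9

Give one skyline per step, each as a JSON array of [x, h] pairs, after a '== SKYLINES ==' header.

== SKYLINES ==
[[23,14],[34,0]]
[[23,14],[34,1],[37,0]]
[[0,14],[9,0],[23,14],[34,1],[37,0]]
[[0,14],[9,0],[23,14],[34,1],[37,0],[41,1],[46,0]]
[[0,14],[9,0],[23,14],[41,1],[46,0]]
[[0,14],[9,0],[23,14],[41,1],[46,0]]
[[0,14],[9,0],[23,14],[41,1],[46,0]]
[[0,14],[9,0],[23,14],[41,1],[42,5],[43,1],[46,0]]
[[0,14],[9,0],[23,14],[41,1],[42,5],[43,1],[46,0]]
[[0,14],[9,0],[23,14],[41,1],[42,5],[43,1],[44,10],[46,0]]
[[0,14],[6,20],[23,14],[41,1],[42,5],[43,1],[44,10],[46,0]]
[[0,14],[6,20],[23,14],[41,1],[42,5],[43,1],[44,10],[46,1],[50,0]]
[[0,14],[6,20],[23,14],[41,1],[42,5],[43,1],[44,10],[46,1],[50,0]]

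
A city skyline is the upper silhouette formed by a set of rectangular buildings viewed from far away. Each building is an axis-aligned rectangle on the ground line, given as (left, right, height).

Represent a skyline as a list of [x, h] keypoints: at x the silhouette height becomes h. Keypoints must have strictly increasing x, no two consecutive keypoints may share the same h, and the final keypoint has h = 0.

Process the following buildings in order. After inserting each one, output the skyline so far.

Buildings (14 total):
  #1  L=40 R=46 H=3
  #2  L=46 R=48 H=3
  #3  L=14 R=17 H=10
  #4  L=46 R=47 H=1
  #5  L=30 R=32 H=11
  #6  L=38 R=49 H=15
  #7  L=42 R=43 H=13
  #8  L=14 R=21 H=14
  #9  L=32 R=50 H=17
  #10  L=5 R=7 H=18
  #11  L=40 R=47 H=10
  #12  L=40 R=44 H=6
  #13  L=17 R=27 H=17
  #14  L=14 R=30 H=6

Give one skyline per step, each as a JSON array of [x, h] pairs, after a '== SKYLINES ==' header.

== SKYLINES ==
[[40,3],[46,0]]
[[40,3],[48,0]]
[[14,10],[17,0],[40,3],[48,0]]
[[14,10],[17,0],[40,3],[48,0]]
[[14,10],[17,0],[30,11],[32,0],[40,3],[48,0]]
[[14,10],[17,0],[30,11],[32,0],[38,15],[49,0]]
[[14,10],[17,0],[30,11],[32,0],[38,15],[49,0]]
[[14,14],[21,0],[30,11],[32,0],[38,15],[49,0]]
[[14,14],[21,0],[30,11],[32,17],[50,0]]
[[5,18],[7,0],[14,14],[21,0],[30,11],[32,17],[50,0]]
[[5,18],[7,0],[14,14],[21,0],[30,11],[32,17],[50,0]]
[[5,18],[7,0],[14,14],[21,0],[30,11],[32,17],[50,0]]
[[5,18],[7,0],[14,14],[17,17],[27,0],[30,11],[32,17],[50,0]]
[[5,18],[7,0],[14,14],[17,17],[27,6],[30,11],[32,17],[50,0]]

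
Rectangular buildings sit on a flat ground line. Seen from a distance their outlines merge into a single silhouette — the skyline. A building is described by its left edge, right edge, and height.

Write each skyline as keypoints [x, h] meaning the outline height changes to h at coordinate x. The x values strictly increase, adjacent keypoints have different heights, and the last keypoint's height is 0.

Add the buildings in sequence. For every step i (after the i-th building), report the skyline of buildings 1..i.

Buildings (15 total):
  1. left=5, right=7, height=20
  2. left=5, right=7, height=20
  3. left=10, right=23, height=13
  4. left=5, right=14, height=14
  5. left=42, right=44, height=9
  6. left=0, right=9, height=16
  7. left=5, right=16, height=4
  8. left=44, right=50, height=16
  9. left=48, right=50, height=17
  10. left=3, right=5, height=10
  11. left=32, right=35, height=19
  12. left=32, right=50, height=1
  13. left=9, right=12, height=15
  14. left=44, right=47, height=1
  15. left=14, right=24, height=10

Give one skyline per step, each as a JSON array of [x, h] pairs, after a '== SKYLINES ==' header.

== SKYLINES ==
[[5,20],[7,0]]
[[5,20],[7,0]]
[[5,20],[7,0],[10,13],[23,0]]
[[5,20],[7,14],[14,13],[23,0]]
[[5,20],[7,14],[14,13],[23,0],[42,9],[44,0]]
[[0,16],[5,20],[7,16],[9,14],[14,13],[23,0],[42,9],[44,0]]
[[0,16],[5,20],[7,16],[9,14],[14,13],[23,0],[42,9],[44,0]]
[[0,16],[5,20],[7,16],[9,14],[14,13],[23,0],[42,9],[44,16],[50,0]]
[[0,16],[5,20],[7,16],[9,14],[14,13],[23,0],[42,9],[44,16],[48,17],[50,0]]
[[0,16],[5,20],[7,16],[9,14],[14,13],[23,0],[42,9],[44,16],[48,17],[50,0]]
[[0,16],[5,20],[7,16],[9,14],[14,13],[23,0],[32,19],[35,0],[42,9],[44,16],[48,17],[50,0]]
[[0,16],[5,20],[7,16],[9,14],[14,13],[23,0],[32,19],[35,1],[42,9],[44,16],[48,17],[50,0]]
[[0,16],[5,20],[7,16],[9,15],[12,14],[14,13],[23,0],[32,19],[35,1],[42,9],[44,16],[48,17],[50,0]]
[[0,16],[5,20],[7,16],[9,15],[12,14],[14,13],[23,0],[32,19],[35,1],[42,9],[44,16],[48,17],[50,0]]
[[0,16],[5,20],[7,16],[9,15],[12,14],[14,13],[23,10],[24,0],[32,19],[35,1],[42,9],[44,16],[48,17],[50,0]]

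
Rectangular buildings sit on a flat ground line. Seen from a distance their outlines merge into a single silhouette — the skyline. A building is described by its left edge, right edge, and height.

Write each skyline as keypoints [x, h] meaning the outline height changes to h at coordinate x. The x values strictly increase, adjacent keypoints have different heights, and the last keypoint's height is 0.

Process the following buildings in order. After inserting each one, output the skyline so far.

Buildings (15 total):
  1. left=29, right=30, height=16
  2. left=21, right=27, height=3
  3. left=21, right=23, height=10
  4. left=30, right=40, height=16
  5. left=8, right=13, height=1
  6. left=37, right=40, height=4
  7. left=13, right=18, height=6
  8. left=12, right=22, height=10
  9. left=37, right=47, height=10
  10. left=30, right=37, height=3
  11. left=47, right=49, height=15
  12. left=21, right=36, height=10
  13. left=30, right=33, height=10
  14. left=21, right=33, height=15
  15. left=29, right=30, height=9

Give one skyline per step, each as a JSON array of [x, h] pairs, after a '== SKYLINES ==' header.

== SKYLINES ==
[[29,16],[30,0]]
[[21,3],[27,0],[29,16],[30,0]]
[[21,10],[23,3],[27,0],[29,16],[30,0]]
[[21,10],[23,3],[27,0],[29,16],[40,0]]
[[8,1],[13,0],[21,10],[23,3],[27,0],[29,16],[40,0]]
[[8,1],[13,0],[21,10],[23,3],[27,0],[29,16],[40,0]]
[[8,1],[13,6],[18,0],[21,10],[23,3],[27,0],[29,16],[40,0]]
[[8,1],[12,10],[23,3],[27,0],[29,16],[40,0]]
[[8,1],[12,10],[23,3],[27,0],[29,16],[40,10],[47,0]]
[[8,1],[12,10],[23,3],[27,0],[29,16],[40,10],[47,0]]
[[8,1],[12,10],[23,3],[27,0],[29,16],[40,10],[47,15],[49,0]]
[[8,1],[12,10],[29,16],[40,10],[47,15],[49,0]]
[[8,1],[12,10],[29,16],[40,10],[47,15],[49,0]]
[[8,1],[12,10],[21,15],[29,16],[40,10],[47,15],[49,0]]
[[8,1],[12,10],[21,15],[29,16],[40,10],[47,15],[49,0]]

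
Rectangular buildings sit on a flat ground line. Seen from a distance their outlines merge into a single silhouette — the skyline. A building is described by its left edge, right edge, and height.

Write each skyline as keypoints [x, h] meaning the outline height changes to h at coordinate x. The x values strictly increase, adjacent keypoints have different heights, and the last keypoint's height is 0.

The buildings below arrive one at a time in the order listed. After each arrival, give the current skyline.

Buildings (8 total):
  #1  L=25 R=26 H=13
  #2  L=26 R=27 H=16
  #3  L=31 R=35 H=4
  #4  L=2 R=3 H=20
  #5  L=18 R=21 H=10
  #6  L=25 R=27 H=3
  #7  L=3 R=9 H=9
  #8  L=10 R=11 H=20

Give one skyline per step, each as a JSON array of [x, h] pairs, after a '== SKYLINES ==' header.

== SKYLINES ==
[[25,13],[26,0]]
[[25,13],[26,16],[27,0]]
[[25,13],[26,16],[27,0],[31,4],[35,0]]
[[2,20],[3,0],[25,13],[26,16],[27,0],[31,4],[35,0]]
[[2,20],[3,0],[18,10],[21,0],[25,13],[26,16],[27,0],[31,4],[35,0]]
[[2,20],[3,0],[18,10],[21,0],[25,13],[26,16],[27,0],[31,4],[35,0]]
[[2,20],[3,9],[9,0],[18,10],[21,0],[25,13],[26,16],[27,0],[31,4],[35,0]]
[[2,20],[3,9],[9,0],[10,20],[11,0],[18,10],[21,0],[25,13],[26,16],[27,0],[31,4],[35,0]]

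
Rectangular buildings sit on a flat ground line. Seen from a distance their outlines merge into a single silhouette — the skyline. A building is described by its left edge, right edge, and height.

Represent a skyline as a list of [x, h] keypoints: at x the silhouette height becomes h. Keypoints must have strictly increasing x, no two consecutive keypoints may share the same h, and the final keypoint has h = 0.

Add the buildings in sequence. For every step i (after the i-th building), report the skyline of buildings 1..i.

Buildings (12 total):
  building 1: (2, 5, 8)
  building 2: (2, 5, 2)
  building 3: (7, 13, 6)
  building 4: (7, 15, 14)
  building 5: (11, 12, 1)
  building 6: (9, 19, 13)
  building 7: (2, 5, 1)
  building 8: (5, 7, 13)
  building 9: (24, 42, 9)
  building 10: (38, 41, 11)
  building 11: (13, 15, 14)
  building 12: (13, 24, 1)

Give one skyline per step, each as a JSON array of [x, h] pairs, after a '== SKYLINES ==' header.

== SKYLINES ==
[[2,8],[5,0]]
[[2,8],[5,0]]
[[2,8],[5,0],[7,6],[13,0]]
[[2,8],[5,0],[7,14],[15,0]]
[[2,8],[5,0],[7,14],[15,0]]
[[2,8],[5,0],[7,14],[15,13],[19,0]]
[[2,8],[5,0],[7,14],[15,13],[19,0]]
[[2,8],[5,13],[7,14],[15,13],[19,0]]
[[2,8],[5,13],[7,14],[15,13],[19,0],[24,9],[42,0]]
[[2,8],[5,13],[7,14],[15,13],[19,0],[24,9],[38,11],[41,9],[42,0]]
[[2,8],[5,13],[7,14],[15,13],[19,0],[24,9],[38,11],[41,9],[42,0]]
[[2,8],[5,13],[7,14],[15,13],[19,1],[24,9],[38,11],[41,9],[42,0]]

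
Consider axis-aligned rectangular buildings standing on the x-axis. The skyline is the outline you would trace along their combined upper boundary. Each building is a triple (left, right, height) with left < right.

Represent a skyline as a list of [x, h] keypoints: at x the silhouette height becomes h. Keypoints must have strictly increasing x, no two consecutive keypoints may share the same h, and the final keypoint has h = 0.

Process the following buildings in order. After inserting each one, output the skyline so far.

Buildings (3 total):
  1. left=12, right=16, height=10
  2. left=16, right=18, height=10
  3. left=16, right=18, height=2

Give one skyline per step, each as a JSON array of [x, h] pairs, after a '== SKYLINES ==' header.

== SKYLINES ==
[[12,10],[16,0]]
[[12,10],[18,0]]
[[12,10],[18,0]]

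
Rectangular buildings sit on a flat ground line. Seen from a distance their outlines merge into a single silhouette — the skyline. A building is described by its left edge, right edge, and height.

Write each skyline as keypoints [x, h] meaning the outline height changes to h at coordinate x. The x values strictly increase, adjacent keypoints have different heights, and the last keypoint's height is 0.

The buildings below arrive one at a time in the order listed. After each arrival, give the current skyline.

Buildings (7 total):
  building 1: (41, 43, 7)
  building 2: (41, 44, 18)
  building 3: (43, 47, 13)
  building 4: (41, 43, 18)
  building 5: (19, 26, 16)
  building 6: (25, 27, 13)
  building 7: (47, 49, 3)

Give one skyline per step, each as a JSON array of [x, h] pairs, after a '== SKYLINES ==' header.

== SKYLINES ==
[[41,7],[43,0]]
[[41,18],[44,0]]
[[41,18],[44,13],[47,0]]
[[41,18],[44,13],[47,0]]
[[19,16],[26,0],[41,18],[44,13],[47,0]]
[[19,16],[26,13],[27,0],[41,18],[44,13],[47,0]]
[[19,16],[26,13],[27,0],[41,18],[44,13],[47,3],[49,0]]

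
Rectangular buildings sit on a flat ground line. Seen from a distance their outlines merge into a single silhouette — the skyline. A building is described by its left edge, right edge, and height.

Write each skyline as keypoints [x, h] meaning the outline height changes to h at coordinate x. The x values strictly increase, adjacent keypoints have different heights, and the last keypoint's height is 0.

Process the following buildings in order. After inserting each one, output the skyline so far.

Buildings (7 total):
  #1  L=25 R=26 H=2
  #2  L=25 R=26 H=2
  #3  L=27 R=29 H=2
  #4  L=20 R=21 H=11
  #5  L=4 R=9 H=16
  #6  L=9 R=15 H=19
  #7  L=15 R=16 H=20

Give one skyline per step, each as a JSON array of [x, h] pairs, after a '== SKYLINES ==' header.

== SKYLINES ==
[[25,2],[26,0]]
[[25,2],[26,0]]
[[25,2],[26,0],[27,2],[29,0]]
[[20,11],[21,0],[25,2],[26,0],[27,2],[29,0]]
[[4,16],[9,0],[20,11],[21,0],[25,2],[26,0],[27,2],[29,0]]
[[4,16],[9,19],[15,0],[20,11],[21,0],[25,2],[26,0],[27,2],[29,0]]
[[4,16],[9,19],[15,20],[16,0],[20,11],[21,0],[25,2],[26,0],[27,2],[29,0]]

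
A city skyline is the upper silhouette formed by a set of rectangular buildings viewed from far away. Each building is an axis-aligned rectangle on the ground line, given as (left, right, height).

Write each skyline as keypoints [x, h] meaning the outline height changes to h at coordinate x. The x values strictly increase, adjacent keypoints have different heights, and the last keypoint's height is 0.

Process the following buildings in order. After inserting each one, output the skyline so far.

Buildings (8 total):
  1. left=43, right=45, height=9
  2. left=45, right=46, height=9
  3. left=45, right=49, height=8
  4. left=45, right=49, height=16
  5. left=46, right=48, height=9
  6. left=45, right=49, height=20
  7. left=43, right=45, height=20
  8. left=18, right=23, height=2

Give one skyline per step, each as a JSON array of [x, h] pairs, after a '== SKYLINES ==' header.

== SKYLINES ==
[[43,9],[45,0]]
[[43,9],[46,0]]
[[43,9],[46,8],[49,0]]
[[43,9],[45,16],[49,0]]
[[43,9],[45,16],[49,0]]
[[43,9],[45,20],[49,0]]
[[43,20],[49,0]]
[[18,2],[23,0],[43,20],[49,0]]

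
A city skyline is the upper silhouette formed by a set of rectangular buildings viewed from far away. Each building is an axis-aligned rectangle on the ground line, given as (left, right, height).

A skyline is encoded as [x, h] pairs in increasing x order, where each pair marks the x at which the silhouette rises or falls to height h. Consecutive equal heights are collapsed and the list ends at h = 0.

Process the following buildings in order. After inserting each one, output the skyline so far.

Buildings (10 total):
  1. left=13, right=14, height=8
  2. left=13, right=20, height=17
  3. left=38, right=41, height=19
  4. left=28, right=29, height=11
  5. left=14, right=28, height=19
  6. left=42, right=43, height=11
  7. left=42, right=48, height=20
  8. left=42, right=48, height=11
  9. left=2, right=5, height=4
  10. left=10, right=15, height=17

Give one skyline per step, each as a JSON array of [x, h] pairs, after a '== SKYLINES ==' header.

== SKYLINES ==
[[13,8],[14,0]]
[[13,17],[20,0]]
[[13,17],[20,0],[38,19],[41,0]]
[[13,17],[20,0],[28,11],[29,0],[38,19],[41,0]]
[[13,17],[14,19],[28,11],[29,0],[38,19],[41,0]]
[[13,17],[14,19],[28,11],[29,0],[38,19],[41,0],[42,11],[43,0]]
[[13,17],[14,19],[28,11],[29,0],[38,19],[41,0],[42,20],[48,0]]
[[13,17],[14,19],[28,11],[29,0],[38,19],[41,0],[42,20],[48,0]]
[[2,4],[5,0],[13,17],[14,19],[28,11],[29,0],[38,19],[41,0],[42,20],[48,0]]
[[2,4],[5,0],[10,17],[14,19],[28,11],[29,0],[38,19],[41,0],[42,20],[48,0]]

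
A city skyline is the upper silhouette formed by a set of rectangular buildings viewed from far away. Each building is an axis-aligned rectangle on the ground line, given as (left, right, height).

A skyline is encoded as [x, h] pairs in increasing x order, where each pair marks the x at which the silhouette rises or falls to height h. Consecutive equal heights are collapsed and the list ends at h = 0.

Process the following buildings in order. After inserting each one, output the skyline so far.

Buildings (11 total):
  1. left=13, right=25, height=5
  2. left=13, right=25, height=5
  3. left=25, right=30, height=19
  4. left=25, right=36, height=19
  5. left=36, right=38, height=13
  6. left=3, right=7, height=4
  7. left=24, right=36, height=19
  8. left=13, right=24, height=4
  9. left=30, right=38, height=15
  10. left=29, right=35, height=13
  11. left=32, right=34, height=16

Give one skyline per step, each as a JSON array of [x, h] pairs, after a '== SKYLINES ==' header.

== SKYLINES ==
[[13,5],[25,0]]
[[13,5],[25,0]]
[[13,5],[25,19],[30,0]]
[[13,5],[25,19],[36,0]]
[[13,5],[25,19],[36,13],[38,0]]
[[3,4],[7,0],[13,5],[25,19],[36,13],[38,0]]
[[3,4],[7,0],[13,5],[24,19],[36,13],[38,0]]
[[3,4],[7,0],[13,5],[24,19],[36,13],[38,0]]
[[3,4],[7,0],[13,5],[24,19],[36,15],[38,0]]
[[3,4],[7,0],[13,5],[24,19],[36,15],[38,0]]
[[3,4],[7,0],[13,5],[24,19],[36,15],[38,0]]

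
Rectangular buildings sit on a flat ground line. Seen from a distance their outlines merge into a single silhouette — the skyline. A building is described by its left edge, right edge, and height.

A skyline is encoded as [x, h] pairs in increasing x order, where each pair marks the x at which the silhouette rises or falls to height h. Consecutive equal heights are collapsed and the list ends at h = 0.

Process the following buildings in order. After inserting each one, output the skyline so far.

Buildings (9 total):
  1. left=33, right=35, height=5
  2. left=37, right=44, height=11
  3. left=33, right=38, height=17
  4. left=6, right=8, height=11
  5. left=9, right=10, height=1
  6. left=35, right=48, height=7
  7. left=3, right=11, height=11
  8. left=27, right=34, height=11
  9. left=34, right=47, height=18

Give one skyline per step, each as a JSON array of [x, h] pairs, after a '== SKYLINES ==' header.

== SKYLINES ==
[[33,5],[35,0]]
[[33,5],[35,0],[37,11],[44,0]]
[[33,17],[38,11],[44,0]]
[[6,11],[8,0],[33,17],[38,11],[44,0]]
[[6,11],[8,0],[9,1],[10,0],[33,17],[38,11],[44,0]]
[[6,11],[8,0],[9,1],[10,0],[33,17],[38,11],[44,7],[48,0]]
[[3,11],[11,0],[33,17],[38,11],[44,7],[48,0]]
[[3,11],[11,0],[27,11],[33,17],[38,11],[44,7],[48,0]]
[[3,11],[11,0],[27,11],[33,17],[34,18],[47,7],[48,0]]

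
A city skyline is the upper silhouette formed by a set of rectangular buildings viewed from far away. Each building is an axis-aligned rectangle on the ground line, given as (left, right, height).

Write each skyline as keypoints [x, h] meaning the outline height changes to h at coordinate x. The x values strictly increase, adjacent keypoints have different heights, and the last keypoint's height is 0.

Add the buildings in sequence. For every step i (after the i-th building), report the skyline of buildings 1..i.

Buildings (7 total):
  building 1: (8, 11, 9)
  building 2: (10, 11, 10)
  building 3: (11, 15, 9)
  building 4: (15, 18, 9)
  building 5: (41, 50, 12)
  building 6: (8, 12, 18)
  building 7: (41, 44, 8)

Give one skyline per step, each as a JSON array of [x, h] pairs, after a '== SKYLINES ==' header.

== SKYLINES ==
[[8,9],[11,0]]
[[8,9],[10,10],[11,0]]
[[8,9],[10,10],[11,9],[15,0]]
[[8,9],[10,10],[11,9],[18,0]]
[[8,9],[10,10],[11,9],[18,0],[41,12],[50,0]]
[[8,18],[12,9],[18,0],[41,12],[50,0]]
[[8,18],[12,9],[18,0],[41,12],[50,0]]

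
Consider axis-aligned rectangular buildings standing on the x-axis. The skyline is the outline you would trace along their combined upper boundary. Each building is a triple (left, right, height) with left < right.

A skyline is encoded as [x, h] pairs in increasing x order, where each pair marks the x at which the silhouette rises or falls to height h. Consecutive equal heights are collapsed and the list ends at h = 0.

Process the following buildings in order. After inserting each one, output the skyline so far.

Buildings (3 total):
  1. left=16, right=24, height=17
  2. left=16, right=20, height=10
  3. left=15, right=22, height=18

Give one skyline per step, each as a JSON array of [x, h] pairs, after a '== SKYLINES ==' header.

== SKYLINES ==
[[16,17],[24,0]]
[[16,17],[24,0]]
[[15,18],[22,17],[24,0]]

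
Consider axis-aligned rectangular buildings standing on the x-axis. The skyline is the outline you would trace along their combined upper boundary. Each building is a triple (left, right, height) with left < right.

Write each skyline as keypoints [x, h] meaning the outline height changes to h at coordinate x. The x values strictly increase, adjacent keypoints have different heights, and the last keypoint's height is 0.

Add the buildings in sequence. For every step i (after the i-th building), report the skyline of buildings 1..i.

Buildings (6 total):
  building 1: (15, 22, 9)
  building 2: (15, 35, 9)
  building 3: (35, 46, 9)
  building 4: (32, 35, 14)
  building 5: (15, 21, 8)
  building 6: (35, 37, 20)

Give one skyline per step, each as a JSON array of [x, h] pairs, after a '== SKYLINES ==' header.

== SKYLINES ==
[[15,9],[22,0]]
[[15,9],[35,0]]
[[15,9],[46,0]]
[[15,9],[32,14],[35,9],[46,0]]
[[15,9],[32,14],[35,9],[46,0]]
[[15,9],[32,14],[35,20],[37,9],[46,0]]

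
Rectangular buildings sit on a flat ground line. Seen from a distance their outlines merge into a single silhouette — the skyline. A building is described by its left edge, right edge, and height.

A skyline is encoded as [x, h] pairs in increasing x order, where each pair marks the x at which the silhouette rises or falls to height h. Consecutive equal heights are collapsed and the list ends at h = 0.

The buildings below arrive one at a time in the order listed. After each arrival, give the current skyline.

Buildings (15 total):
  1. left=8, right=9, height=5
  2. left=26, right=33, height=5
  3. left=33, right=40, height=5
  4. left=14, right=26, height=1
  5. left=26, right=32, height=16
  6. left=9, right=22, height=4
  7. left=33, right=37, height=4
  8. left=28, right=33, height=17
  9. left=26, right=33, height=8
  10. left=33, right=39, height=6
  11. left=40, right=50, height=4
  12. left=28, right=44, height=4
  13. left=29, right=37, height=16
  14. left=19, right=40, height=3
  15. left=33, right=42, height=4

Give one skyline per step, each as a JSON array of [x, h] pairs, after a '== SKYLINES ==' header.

== SKYLINES ==
[[8,5],[9,0]]
[[8,5],[9,0],[26,5],[33,0]]
[[8,5],[9,0],[26,5],[40,0]]
[[8,5],[9,0],[14,1],[26,5],[40,0]]
[[8,5],[9,0],[14,1],[26,16],[32,5],[40,0]]
[[8,5],[9,4],[22,1],[26,16],[32,5],[40,0]]
[[8,5],[9,4],[22,1],[26,16],[32,5],[40,0]]
[[8,5],[9,4],[22,1],[26,16],[28,17],[33,5],[40,0]]
[[8,5],[9,4],[22,1],[26,16],[28,17],[33,5],[40,0]]
[[8,5],[9,4],[22,1],[26,16],[28,17],[33,6],[39,5],[40,0]]
[[8,5],[9,4],[22,1],[26,16],[28,17],[33,6],[39,5],[40,4],[50,0]]
[[8,5],[9,4],[22,1],[26,16],[28,17],[33,6],[39,5],[40,4],[50,0]]
[[8,5],[9,4],[22,1],[26,16],[28,17],[33,16],[37,6],[39,5],[40,4],[50,0]]
[[8,5],[9,4],[22,3],[26,16],[28,17],[33,16],[37,6],[39,5],[40,4],[50,0]]
[[8,5],[9,4],[22,3],[26,16],[28,17],[33,16],[37,6],[39,5],[40,4],[50,0]]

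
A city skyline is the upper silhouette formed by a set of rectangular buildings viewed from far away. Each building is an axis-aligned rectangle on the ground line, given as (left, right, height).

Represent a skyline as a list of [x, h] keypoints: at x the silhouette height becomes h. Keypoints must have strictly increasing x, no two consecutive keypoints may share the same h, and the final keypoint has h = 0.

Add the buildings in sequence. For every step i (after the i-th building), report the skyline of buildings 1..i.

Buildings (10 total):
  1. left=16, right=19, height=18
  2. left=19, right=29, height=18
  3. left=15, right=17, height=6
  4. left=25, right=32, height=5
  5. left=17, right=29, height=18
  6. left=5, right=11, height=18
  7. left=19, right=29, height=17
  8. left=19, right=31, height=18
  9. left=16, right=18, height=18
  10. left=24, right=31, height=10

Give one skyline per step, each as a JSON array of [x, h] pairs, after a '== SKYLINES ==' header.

== SKYLINES ==
[[16,18],[19,0]]
[[16,18],[29,0]]
[[15,6],[16,18],[29,0]]
[[15,6],[16,18],[29,5],[32,0]]
[[15,6],[16,18],[29,5],[32,0]]
[[5,18],[11,0],[15,6],[16,18],[29,5],[32,0]]
[[5,18],[11,0],[15,6],[16,18],[29,5],[32,0]]
[[5,18],[11,0],[15,6],[16,18],[31,5],[32,0]]
[[5,18],[11,0],[15,6],[16,18],[31,5],[32,0]]
[[5,18],[11,0],[15,6],[16,18],[31,5],[32,0]]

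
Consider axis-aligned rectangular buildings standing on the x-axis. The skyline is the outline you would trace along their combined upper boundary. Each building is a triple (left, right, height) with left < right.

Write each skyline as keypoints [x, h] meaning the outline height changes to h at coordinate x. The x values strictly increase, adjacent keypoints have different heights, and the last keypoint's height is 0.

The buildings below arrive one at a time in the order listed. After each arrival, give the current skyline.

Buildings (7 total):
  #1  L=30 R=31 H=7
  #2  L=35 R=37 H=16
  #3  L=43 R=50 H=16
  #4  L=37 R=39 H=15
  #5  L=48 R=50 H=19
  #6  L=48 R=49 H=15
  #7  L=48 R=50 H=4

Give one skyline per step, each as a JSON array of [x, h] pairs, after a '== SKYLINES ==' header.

== SKYLINES ==
[[30,7],[31,0]]
[[30,7],[31,0],[35,16],[37,0]]
[[30,7],[31,0],[35,16],[37,0],[43,16],[50,0]]
[[30,7],[31,0],[35,16],[37,15],[39,0],[43,16],[50,0]]
[[30,7],[31,0],[35,16],[37,15],[39,0],[43,16],[48,19],[50,0]]
[[30,7],[31,0],[35,16],[37,15],[39,0],[43,16],[48,19],[50,0]]
[[30,7],[31,0],[35,16],[37,15],[39,0],[43,16],[48,19],[50,0]]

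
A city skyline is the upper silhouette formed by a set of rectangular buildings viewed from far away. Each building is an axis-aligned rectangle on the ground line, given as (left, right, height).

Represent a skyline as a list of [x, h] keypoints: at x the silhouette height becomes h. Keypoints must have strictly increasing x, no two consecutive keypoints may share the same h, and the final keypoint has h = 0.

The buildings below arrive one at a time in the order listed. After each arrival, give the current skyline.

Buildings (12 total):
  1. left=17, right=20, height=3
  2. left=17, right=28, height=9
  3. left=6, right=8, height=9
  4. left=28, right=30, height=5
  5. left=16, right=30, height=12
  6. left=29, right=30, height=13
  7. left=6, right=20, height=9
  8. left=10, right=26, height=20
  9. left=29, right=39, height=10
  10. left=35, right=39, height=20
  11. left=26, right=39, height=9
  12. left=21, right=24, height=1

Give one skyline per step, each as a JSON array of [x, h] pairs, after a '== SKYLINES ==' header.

== SKYLINES ==
[[17,3],[20,0]]
[[17,9],[28,0]]
[[6,9],[8,0],[17,9],[28,0]]
[[6,9],[8,0],[17,9],[28,5],[30,0]]
[[6,9],[8,0],[16,12],[30,0]]
[[6,9],[8,0],[16,12],[29,13],[30,0]]
[[6,9],[16,12],[29,13],[30,0]]
[[6,9],[10,20],[26,12],[29,13],[30,0]]
[[6,9],[10,20],[26,12],[29,13],[30,10],[39,0]]
[[6,9],[10,20],[26,12],[29,13],[30,10],[35,20],[39,0]]
[[6,9],[10,20],[26,12],[29,13],[30,10],[35,20],[39,0]]
[[6,9],[10,20],[26,12],[29,13],[30,10],[35,20],[39,0]]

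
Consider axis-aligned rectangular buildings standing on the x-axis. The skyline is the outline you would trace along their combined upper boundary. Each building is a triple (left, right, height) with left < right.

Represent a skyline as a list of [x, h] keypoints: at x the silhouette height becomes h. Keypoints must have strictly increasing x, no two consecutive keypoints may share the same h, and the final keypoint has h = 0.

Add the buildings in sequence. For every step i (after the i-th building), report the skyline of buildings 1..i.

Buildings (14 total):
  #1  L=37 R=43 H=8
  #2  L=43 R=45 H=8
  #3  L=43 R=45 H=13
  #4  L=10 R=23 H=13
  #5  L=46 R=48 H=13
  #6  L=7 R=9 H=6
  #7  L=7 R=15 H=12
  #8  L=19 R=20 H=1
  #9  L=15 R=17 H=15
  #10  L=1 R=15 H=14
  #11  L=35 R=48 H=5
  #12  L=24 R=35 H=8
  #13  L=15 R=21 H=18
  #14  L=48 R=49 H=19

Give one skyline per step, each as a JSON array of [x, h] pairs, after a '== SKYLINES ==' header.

== SKYLINES ==
[[37,8],[43,0]]
[[37,8],[45,0]]
[[37,8],[43,13],[45,0]]
[[10,13],[23,0],[37,8],[43,13],[45,0]]
[[10,13],[23,0],[37,8],[43,13],[45,0],[46,13],[48,0]]
[[7,6],[9,0],[10,13],[23,0],[37,8],[43,13],[45,0],[46,13],[48,0]]
[[7,12],[10,13],[23,0],[37,8],[43,13],[45,0],[46,13],[48,0]]
[[7,12],[10,13],[23,0],[37,8],[43,13],[45,0],[46,13],[48,0]]
[[7,12],[10,13],[15,15],[17,13],[23,0],[37,8],[43,13],[45,0],[46,13],[48,0]]
[[1,14],[15,15],[17,13],[23,0],[37,8],[43,13],[45,0],[46,13],[48,0]]
[[1,14],[15,15],[17,13],[23,0],[35,5],[37,8],[43,13],[45,5],[46,13],[48,0]]
[[1,14],[15,15],[17,13],[23,0],[24,8],[35,5],[37,8],[43,13],[45,5],[46,13],[48,0]]
[[1,14],[15,18],[21,13],[23,0],[24,8],[35,5],[37,8],[43,13],[45,5],[46,13],[48,0]]
[[1,14],[15,18],[21,13],[23,0],[24,8],[35,5],[37,8],[43,13],[45,5],[46,13],[48,19],[49,0]]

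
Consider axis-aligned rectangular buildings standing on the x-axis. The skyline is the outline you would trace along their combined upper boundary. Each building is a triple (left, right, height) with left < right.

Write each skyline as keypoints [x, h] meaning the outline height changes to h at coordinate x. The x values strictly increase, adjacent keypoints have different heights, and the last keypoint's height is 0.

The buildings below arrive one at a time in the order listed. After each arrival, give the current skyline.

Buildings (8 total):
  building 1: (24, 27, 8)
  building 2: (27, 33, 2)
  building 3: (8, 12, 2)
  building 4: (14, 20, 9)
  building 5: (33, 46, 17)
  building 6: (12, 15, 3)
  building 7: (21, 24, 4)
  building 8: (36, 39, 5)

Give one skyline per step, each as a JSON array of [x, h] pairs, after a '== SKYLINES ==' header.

== SKYLINES ==
[[24,8],[27,0]]
[[24,8],[27,2],[33,0]]
[[8,2],[12,0],[24,8],[27,2],[33,0]]
[[8,2],[12,0],[14,9],[20,0],[24,8],[27,2],[33,0]]
[[8,2],[12,0],[14,9],[20,0],[24,8],[27,2],[33,17],[46,0]]
[[8,2],[12,3],[14,9],[20,0],[24,8],[27,2],[33,17],[46,0]]
[[8,2],[12,3],[14,9],[20,0],[21,4],[24,8],[27,2],[33,17],[46,0]]
[[8,2],[12,3],[14,9],[20,0],[21,4],[24,8],[27,2],[33,17],[46,0]]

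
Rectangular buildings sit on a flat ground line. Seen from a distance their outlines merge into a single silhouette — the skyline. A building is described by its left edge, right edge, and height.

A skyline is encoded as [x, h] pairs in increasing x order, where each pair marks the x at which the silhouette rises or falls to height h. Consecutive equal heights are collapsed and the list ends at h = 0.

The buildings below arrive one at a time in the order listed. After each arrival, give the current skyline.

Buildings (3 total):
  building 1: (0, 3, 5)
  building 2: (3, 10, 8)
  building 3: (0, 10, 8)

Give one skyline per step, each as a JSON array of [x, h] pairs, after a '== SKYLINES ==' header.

== SKYLINES ==
[[0,5],[3,0]]
[[0,5],[3,8],[10,0]]
[[0,8],[10,0]]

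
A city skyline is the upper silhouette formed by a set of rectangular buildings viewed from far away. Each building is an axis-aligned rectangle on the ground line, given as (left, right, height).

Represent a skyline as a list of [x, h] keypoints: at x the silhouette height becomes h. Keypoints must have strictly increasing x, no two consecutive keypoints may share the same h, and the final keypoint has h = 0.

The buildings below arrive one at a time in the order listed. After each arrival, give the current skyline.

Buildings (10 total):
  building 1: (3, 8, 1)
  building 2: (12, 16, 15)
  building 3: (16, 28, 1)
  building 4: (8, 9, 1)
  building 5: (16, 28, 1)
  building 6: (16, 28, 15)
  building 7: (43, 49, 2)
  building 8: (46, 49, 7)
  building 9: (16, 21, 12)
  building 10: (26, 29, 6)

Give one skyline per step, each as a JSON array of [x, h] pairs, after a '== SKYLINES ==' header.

== SKYLINES ==
[[3,1],[8,0]]
[[3,1],[8,0],[12,15],[16,0]]
[[3,1],[8,0],[12,15],[16,1],[28,0]]
[[3,1],[9,0],[12,15],[16,1],[28,0]]
[[3,1],[9,0],[12,15],[16,1],[28,0]]
[[3,1],[9,0],[12,15],[28,0]]
[[3,1],[9,0],[12,15],[28,0],[43,2],[49,0]]
[[3,1],[9,0],[12,15],[28,0],[43,2],[46,7],[49,0]]
[[3,1],[9,0],[12,15],[28,0],[43,2],[46,7],[49,0]]
[[3,1],[9,0],[12,15],[28,6],[29,0],[43,2],[46,7],[49,0]]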